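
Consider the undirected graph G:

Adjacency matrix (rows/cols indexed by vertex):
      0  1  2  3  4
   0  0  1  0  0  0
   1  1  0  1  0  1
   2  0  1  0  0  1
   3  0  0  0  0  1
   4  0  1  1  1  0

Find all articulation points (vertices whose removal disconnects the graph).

An articulation point is a vertex whose removal disconnects the graph.
Articulation points: [1, 4]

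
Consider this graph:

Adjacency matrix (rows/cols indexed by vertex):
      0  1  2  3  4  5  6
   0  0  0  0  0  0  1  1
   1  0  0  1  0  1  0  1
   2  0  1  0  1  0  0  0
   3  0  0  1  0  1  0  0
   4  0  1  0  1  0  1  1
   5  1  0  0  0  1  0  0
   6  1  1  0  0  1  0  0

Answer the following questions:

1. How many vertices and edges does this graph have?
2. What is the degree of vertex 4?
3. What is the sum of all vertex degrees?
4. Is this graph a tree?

Count: 7 vertices, 9 edges.
Vertex 4 has neighbors [1, 3, 5, 6], degree = 4.
Handshaking lemma: 2 * 9 = 18.
A tree on 7 vertices has 6 edges. This graph has 9 edges (3 extra). Not a tree.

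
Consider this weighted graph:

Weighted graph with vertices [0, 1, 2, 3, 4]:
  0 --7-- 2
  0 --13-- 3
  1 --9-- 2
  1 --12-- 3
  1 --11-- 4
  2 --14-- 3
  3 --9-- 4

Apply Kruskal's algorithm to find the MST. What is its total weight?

Applying Kruskal's algorithm (sort edges by weight, add if no cycle):
  Add (0,2) w=7
  Add (1,2) w=9
  Add (3,4) w=9
  Add (1,4) w=11
  Skip (1,3) w=12 (creates cycle)
  Skip (0,3) w=13 (creates cycle)
  Skip (2,3) w=14 (creates cycle)
MST weight = 36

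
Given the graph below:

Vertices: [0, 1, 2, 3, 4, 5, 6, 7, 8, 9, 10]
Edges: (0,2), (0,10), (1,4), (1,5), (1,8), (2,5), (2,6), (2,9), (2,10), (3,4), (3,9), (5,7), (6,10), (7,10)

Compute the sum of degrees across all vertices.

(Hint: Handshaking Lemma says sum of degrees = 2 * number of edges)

Count edges: 14 edges.
By Handshaking Lemma: sum of degrees = 2 * 14 = 28.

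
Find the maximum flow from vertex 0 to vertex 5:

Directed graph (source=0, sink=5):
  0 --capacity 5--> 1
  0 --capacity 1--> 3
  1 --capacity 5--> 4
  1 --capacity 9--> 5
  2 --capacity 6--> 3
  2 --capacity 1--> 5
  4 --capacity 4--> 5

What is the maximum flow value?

Computing max flow:
  Flow on (0->1): 5/5
  Flow on (1->5): 5/9
Maximum flow = 5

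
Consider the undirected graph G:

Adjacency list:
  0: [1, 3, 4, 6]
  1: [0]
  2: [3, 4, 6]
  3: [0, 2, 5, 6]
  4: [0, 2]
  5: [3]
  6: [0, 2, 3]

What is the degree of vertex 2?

Vertex 2 has neighbors [3, 4, 6], so deg(2) = 3.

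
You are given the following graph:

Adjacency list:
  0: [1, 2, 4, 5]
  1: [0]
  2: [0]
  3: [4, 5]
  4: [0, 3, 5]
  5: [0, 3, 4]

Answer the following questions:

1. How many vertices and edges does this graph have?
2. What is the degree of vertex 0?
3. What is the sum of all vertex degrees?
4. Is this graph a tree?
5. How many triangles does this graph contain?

Count: 6 vertices, 7 edges.
Vertex 0 has neighbors [1, 2, 4, 5], degree = 4.
Handshaking lemma: 2 * 7 = 14.
A tree on 6 vertices has 5 edges. This graph has 7 edges (2 extra). Not a tree.
Number of triangles = 2.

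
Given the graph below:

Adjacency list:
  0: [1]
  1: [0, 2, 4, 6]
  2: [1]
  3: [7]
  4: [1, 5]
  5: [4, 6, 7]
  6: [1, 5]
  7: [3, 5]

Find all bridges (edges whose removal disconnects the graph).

A bridge is an edge whose removal increases the number of connected components.
Bridges found: (0,1), (1,2), (3,7), (5,7)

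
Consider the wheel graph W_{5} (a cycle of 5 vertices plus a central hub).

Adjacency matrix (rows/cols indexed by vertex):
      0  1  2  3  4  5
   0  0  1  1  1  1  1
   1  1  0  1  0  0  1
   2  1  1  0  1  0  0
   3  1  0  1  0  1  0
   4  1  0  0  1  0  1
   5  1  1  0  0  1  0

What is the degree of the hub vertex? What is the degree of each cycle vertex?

The hub connects to all 5 cycle vertices, so deg(hub) = 5.
Each cycle vertex connects to 2 neighbors on the cycle plus the hub, so deg(cycle vertex) = 3.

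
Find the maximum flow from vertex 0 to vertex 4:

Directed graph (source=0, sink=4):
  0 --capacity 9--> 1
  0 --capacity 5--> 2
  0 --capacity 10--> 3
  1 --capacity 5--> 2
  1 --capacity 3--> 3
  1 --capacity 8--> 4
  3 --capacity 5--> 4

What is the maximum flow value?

Computing max flow:
  Flow on (0->1): 8/9
  Flow on (0->3): 5/10
  Flow on (1->4): 8/8
  Flow on (3->4): 5/5
Maximum flow = 13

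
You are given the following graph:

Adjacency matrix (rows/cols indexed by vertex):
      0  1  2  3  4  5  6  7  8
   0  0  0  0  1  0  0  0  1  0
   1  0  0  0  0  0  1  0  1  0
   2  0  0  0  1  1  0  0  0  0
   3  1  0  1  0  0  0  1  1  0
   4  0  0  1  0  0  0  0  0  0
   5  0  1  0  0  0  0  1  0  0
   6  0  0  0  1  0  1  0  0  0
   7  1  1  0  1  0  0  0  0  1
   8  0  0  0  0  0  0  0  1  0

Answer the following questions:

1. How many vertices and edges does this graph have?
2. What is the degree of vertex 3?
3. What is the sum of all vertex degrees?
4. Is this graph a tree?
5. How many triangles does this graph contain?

Count: 9 vertices, 10 edges.
Vertex 3 has neighbors [0, 2, 6, 7], degree = 4.
Handshaking lemma: 2 * 10 = 20.
A tree on 9 vertices has 8 edges. This graph has 10 edges (2 extra). Not a tree.
Number of triangles = 1.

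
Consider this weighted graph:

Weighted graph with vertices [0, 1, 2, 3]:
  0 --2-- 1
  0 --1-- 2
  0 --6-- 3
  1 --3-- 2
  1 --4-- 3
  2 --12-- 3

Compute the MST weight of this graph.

Applying Kruskal's algorithm (sort edges by weight, add if no cycle):
  Add (0,2) w=1
  Add (0,1) w=2
  Skip (1,2) w=3 (creates cycle)
  Add (1,3) w=4
  Skip (0,3) w=6 (creates cycle)
  Skip (2,3) w=12 (creates cycle)
MST weight = 7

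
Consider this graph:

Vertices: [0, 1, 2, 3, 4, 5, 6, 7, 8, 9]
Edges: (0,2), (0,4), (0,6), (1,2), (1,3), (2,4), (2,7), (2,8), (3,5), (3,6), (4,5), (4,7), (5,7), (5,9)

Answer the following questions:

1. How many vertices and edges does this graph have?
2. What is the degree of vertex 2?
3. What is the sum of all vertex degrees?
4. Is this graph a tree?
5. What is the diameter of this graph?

Count: 10 vertices, 14 edges.
Vertex 2 has neighbors [0, 1, 4, 7, 8], degree = 5.
Handshaking lemma: 2 * 14 = 28.
A tree on 10 vertices has 9 edges. This graph has 14 edges (5 extra). Not a tree.
Diameter (longest shortest path) = 4.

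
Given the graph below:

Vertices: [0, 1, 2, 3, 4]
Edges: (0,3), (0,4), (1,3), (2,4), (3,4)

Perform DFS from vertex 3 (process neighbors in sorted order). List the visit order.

DFS from vertex 3 (neighbors processed in ascending order):
Visit order: 3, 0, 4, 2, 1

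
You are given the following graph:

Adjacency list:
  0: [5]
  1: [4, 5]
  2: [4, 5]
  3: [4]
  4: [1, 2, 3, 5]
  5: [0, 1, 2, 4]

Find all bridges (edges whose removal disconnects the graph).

A bridge is an edge whose removal increases the number of connected components.
Bridges found: (0,5), (3,4)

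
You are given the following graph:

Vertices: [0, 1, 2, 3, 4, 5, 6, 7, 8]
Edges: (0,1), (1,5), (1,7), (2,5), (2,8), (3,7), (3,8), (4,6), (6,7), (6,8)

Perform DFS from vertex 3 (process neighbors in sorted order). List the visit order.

DFS from vertex 3 (neighbors processed in ascending order):
Visit order: 3, 7, 1, 0, 5, 2, 8, 6, 4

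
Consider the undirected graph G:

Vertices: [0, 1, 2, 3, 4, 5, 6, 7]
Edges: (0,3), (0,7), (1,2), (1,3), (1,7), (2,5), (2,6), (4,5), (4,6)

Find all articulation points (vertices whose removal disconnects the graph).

An articulation point is a vertex whose removal disconnects the graph.
Articulation points: [1, 2]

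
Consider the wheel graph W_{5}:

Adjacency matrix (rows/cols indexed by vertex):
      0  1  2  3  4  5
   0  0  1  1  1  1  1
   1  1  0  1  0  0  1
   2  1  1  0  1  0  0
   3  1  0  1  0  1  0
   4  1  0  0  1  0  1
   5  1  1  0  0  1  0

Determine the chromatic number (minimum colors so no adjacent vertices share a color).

W_{5} = C_{5} plus a hub adjacent to every cycle vertex.
The outer cycle needs 3 colors (odd cycle); the hub is adjacent to all of them so needs a fresh color.
Chromatic number = 3 + 1 = 4.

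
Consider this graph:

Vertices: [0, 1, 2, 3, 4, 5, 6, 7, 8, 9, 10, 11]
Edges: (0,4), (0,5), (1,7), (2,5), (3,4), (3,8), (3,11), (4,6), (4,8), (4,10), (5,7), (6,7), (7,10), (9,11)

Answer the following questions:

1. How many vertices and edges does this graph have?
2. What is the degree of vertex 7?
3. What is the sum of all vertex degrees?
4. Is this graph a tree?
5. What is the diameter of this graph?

Count: 12 vertices, 14 edges.
Vertex 7 has neighbors [1, 5, 6, 10], degree = 4.
Handshaking lemma: 2 * 14 = 28.
A tree on 12 vertices has 11 edges. This graph has 14 edges (3 extra). Not a tree.
Diameter (longest shortest path) = 6.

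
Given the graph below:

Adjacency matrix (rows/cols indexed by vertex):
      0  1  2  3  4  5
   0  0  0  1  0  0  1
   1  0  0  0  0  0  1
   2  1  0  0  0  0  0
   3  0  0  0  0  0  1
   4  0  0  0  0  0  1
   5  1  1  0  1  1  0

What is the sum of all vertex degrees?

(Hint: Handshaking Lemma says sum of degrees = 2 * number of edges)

Count edges: 5 edges.
By Handshaking Lemma: sum of degrees = 2 * 5 = 10.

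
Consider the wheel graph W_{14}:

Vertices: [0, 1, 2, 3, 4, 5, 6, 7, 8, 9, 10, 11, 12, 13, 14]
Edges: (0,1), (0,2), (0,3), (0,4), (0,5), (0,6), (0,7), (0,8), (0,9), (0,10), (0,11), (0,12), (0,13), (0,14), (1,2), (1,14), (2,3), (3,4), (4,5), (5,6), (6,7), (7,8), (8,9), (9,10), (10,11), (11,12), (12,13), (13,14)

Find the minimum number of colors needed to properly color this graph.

W_{14} = C_{14} plus a hub adjacent to every cycle vertex.
The outer cycle needs 2 colors (even cycle); the hub is adjacent to all of them so needs a fresh color.
Chromatic number = 2 + 1 = 3.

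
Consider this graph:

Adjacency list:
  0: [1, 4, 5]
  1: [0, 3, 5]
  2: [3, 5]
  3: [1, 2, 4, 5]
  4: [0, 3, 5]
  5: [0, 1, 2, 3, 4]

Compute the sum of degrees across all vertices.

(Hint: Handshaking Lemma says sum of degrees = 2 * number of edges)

Count edges: 10 edges.
By Handshaking Lemma: sum of degrees = 2 * 10 = 20.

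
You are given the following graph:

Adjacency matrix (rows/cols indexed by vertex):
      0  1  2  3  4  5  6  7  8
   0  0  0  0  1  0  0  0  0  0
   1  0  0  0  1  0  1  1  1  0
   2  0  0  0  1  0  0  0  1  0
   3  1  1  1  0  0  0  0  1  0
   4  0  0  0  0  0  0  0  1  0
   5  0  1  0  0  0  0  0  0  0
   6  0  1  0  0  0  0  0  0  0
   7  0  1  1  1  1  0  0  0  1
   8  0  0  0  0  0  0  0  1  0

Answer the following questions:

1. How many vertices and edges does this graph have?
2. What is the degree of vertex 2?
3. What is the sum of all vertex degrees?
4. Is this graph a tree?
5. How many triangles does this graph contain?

Count: 9 vertices, 10 edges.
Vertex 2 has neighbors [3, 7], degree = 2.
Handshaking lemma: 2 * 10 = 20.
A tree on 9 vertices has 8 edges. This graph has 10 edges (2 extra). Not a tree.
Number of triangles = 2.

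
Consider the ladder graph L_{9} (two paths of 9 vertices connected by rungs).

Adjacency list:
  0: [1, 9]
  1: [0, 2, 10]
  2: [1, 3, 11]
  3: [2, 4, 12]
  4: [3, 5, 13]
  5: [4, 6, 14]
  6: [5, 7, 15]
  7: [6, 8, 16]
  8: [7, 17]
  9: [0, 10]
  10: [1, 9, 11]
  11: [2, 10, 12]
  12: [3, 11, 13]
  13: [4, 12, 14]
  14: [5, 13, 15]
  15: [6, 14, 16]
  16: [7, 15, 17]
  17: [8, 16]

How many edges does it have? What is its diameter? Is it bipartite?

Ladder graph L_{9}: 9 rungs + 2 * (9-1) path edges = 9 + 16 = 25 edges.
Diameter = 9.
Ladder graphs are bipartite (alternating coloring along each path).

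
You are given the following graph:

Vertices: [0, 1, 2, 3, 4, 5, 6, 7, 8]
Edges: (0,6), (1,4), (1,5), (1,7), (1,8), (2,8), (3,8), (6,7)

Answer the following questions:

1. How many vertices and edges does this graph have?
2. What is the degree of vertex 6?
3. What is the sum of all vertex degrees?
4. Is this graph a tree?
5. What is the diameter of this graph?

Count: 9 vertices, 8 edges.
Vertex 6 has neighbors [0, 7], degree = 2.
Handshaking lemma: 2 * 8 = 16.
A graph is a tree iff it is connected and has exactly n-1 edges. This graph is connected (all 9 vertices in one component) and has 9-1 = 8 edges. It is a tree.
Diameter (longest shortest path) = 5.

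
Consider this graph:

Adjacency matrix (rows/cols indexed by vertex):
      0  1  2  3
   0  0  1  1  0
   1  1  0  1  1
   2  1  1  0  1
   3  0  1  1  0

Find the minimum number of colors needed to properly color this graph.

The graph has a maximum clique of size 3 (lower bound on chromatic number).
A valid 3-coloring: {0: 2, 1: 0, 2: 1, 3: 2}.
Chromatic number = 3.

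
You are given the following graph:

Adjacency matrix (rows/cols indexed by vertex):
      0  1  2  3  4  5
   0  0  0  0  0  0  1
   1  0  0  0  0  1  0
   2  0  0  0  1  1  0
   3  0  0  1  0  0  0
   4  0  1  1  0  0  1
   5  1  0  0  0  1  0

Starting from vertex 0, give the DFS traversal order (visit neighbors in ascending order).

DFS from vertex 0 (neighbors processed in ascending order):
Visit order: 0, 5, 4, 1, 2, 3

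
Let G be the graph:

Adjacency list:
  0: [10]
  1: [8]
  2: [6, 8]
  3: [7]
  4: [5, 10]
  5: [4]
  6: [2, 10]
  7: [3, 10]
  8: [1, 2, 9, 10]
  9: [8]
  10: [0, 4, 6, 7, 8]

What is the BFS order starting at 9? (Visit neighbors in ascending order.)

BFS from vertex 9 (neighbors processed in ascending order):
Visit order: 9, 8, 1, 2, 10, 6, 0, 4, 7, 5, 3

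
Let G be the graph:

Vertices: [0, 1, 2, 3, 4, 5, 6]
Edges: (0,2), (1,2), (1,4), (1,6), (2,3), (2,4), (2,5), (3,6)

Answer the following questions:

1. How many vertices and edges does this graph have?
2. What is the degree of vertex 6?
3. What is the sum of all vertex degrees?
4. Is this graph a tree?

Count: 7 vertices, 8 edges.
Vertex 6 has neighbors [1, 3], degree = 2.
Handshaking lemma: 2 * 8 = 16.
A tree on 7 vertices has 6 edges. This graph has 8 edges (2 extra). Not a tree.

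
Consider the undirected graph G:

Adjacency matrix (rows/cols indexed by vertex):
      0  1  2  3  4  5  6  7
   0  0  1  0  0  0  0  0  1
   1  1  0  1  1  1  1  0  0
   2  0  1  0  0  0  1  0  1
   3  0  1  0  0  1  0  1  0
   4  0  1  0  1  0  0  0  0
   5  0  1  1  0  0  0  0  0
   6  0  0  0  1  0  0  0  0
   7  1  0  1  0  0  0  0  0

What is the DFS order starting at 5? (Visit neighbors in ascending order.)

DFS from vertex 5 (neighbors processed in ascending order):
Visit order: 5, 1, 0, 7, 2, 3, 4, 6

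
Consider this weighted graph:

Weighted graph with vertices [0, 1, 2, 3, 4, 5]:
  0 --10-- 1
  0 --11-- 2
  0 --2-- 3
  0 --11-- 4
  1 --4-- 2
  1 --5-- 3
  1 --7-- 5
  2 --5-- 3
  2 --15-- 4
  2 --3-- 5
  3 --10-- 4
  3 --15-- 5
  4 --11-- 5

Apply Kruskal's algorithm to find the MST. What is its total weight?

Applying Kruskal's algorithm (sort edges by weight, add if no cycle):
  Add (0,3) w=2
  Add (2,5) w=3
  Add (1,2) w=4
  Add (1,3) w=5
  Skip (2,3) w=5 (creates cycle)
  Skip (1,5) w=7 (creates cycle)
  Skip (0,1) w=10 (creates cycle)
  Add (3,4) w=10
  Skip (0,4) w=11 (creates cycle)
  Skip (0,2) w=11 (creates cycle)
  Skip (4,5) w=11 (creates cycle)
  Skip (2,4) w=15 (creates cycle)
  Skip (3,5) w=15 (creates cycle)
MST weight = 24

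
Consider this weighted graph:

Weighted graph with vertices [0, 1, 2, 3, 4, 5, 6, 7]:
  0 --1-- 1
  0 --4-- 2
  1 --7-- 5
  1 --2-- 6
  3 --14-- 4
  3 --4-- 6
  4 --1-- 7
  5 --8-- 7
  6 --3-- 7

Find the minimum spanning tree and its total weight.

Applying Kruskal's algorithm (sort edges by weight, add if no cycle):
  Add (0,1) w=1
  Add (4,7) w=1
  Add (1,6) w=2
  Add (6,7) w=3
  Add (0,2) w=4
  Add (3,6) w=4
  Add (1,5) w=7
  Skip (5,7) w=8 (creates cycle)
  Skip (3,4) w=14 (creates cycle)
MST weight = 22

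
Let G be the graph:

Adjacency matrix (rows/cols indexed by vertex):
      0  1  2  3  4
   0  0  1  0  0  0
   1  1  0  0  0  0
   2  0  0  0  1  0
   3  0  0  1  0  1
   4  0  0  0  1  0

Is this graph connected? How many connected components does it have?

Checking connectivity: the graph has 2 connected component(s).
Components: [[0, 1], [2, 3, 4]]. The graph is NOT connected.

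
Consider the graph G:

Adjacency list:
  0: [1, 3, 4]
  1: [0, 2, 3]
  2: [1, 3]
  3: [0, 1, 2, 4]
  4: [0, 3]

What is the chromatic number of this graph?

The graph has a maximum clique of size 3 (lower bound on chromatic number).
A valid 3-coloring: {0: 1, 1: 2, 2: 1, 3: 0, 4: 2}.
Chromatic number = 3.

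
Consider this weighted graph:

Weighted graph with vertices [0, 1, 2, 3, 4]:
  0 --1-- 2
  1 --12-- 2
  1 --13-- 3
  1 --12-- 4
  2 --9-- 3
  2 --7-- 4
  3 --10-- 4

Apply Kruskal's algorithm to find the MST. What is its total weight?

Applying Kruskal's algorithm (sort edges by weight, add if no cycle):
  Add (0,2) w=1
  Add (2,4) w=7
  Add (2,3) w=9
  Skip (3,4) w=10 (creates cycle)
  Add (1,2) w=12
  Skip (1,4) w=12 (creates cycle)
  Skip (1,3) w=13 (creates cycle)
MST weight = 29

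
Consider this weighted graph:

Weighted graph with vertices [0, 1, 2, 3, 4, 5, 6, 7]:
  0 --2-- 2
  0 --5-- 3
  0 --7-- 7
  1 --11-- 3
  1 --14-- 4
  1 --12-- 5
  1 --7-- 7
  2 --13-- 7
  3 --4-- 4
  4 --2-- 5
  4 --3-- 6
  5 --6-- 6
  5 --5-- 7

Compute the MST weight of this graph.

Applying Kruskal's algorithm (sort edges by weight, add if no cycle):
  Add (0,2) w=2
  Add (4,5) w=2
  Add (4,6) w=3
  Add (3,4) w=4
  Add (0,3) w=5
  Add (5,7) w=5
  Skip (5,6) w=6 (creates cycle)
  Skip (0,7) w=7 (creates cycle)
  Add (1,7) w=7
  Skip (1,3) w=11 (creates cycle)
  Skip (1,5) w=12 (creates cycle)
  Skip (2,7) w=13 (creates cycle)
  Skip (1,4) w=14 (creates cycle)
MST weight = 28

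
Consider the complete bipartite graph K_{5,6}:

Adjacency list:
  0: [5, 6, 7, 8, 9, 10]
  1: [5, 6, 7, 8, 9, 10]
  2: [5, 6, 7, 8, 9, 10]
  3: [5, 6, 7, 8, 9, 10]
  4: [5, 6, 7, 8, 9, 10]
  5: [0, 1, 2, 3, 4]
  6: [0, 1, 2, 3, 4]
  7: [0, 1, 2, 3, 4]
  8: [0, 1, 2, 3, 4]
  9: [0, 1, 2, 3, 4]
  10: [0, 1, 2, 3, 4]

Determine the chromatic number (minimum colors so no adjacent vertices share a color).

K_{5,6} is bipartite: vertices split into two independent sets of size 5 and 6.
Color one set 0, the other 1. No adjacent vertices share a color.
Chromatic number = 2.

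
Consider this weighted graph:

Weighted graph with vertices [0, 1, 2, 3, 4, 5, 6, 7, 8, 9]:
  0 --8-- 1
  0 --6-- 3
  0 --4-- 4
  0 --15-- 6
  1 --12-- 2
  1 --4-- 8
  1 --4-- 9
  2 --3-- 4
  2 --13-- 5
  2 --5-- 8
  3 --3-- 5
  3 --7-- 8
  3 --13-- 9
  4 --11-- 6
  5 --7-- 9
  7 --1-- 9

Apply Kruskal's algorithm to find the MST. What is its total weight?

Applying Kruskal's algorithm (sort edges by weight, add if no cycle):
  Add (7,9) w=1
  Add (2,4) w=3
  Add (3,5) w=3
  Add (0,4) w=4
  Add (1,9) w=4
  Add (1,8) w=4
  Add (2,8) w=5
  Add (0,3) w=6
  Skip (3,8) w=7 (creates cycle)
  Skip (5,9) w=7 (creates cycle)
  Skip (0,1) w=8 (creates cycle)
  Add (4,6) w=11
  Skip (1,2) w=12 (creates cycle)
  Skip (2,5) w=13 (creates cycle)
  Skip (3,9) w=13 (creates cycle)
  Skip (0,6) w=15 (creates cycle)
MST weight = 41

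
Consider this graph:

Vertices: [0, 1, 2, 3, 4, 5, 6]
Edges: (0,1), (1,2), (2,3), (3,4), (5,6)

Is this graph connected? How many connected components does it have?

Checking connectivity: the graph has 2 connected component(s).
Components: [[0, 1, 2, 3, 4], [5, 6]]. The graph is NOT connected.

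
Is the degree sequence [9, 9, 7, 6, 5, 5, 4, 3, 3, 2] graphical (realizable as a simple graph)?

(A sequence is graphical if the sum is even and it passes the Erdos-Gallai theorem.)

Sum of degrees = 53. Sum is odd, so the sequence is NOT graphical.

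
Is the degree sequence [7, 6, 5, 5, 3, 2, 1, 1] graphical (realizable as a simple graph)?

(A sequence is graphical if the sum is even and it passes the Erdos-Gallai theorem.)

Sum of degrees = 30. Sum is even but fails Erdos-Gallai. The sequence is NOT graphical.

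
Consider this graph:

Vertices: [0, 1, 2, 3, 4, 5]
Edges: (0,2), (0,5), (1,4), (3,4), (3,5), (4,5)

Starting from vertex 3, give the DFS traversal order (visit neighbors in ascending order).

DFS from vertex 3 (neighbors processed in ascending order):
Visit order: 3, 4, 1, 5, 0, 2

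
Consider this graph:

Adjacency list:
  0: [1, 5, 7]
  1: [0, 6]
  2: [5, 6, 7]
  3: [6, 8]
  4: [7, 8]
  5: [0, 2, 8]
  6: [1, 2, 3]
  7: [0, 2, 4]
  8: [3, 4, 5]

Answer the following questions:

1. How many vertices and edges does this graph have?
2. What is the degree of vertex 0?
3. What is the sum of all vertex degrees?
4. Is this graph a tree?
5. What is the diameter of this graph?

Count: 9 vertices, 12 edges.
Vertex 0 has neighbors [1, 5, 7], degree = 3.
Handshaking lemma: 2 * 12 = 24.
A tree on 9 vertices has 8 edges. This graph has 12 edges (4 extra). Not a tree.
Diameter (longest shortest path) = 3.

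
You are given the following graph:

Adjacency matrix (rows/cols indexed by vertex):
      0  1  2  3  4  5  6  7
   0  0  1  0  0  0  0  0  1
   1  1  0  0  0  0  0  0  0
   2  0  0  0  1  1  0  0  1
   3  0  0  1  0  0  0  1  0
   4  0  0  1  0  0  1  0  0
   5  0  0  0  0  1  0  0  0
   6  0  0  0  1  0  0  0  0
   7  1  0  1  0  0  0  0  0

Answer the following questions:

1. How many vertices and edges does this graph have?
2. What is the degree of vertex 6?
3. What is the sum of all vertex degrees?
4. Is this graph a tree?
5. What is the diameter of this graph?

Count: 8 vertices, 7 edges.
Vertex 6 has neighbors [3], degree = 1.
Handshaking lemma: 2 * 7 = 14.
A graph is a tree iff it is connected and has exactly n-1 edges. This graph is connected (all 8 vertices in one component) and has 8-1 = 7 edges. It is a tree.
Diameter (longest shortest path) = 5.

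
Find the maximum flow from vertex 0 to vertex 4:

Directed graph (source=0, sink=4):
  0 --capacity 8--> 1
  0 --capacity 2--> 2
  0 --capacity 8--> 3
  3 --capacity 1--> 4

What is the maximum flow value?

Computing max flow:
  Flow on (0->3): 1/8
  Flow on (3->4): 1/1
Maximum flow = 1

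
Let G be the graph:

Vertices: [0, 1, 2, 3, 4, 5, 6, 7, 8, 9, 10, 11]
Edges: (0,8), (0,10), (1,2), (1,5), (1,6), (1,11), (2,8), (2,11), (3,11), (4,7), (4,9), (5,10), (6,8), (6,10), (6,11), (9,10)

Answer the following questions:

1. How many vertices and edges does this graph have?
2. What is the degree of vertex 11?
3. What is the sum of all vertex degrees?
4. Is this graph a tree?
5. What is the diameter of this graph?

Count: 12 vertices, 16 edges.
Vertex 11 has neighbors [1, 2, 3, 6], degree = 4.
Handshaking lemma: 2 * 16 = 32.
A tree on 12 vertices has 11 edges. This graph has 16 edges (5 extra). Not a tree.
Diameter (longest shortest path) = 6.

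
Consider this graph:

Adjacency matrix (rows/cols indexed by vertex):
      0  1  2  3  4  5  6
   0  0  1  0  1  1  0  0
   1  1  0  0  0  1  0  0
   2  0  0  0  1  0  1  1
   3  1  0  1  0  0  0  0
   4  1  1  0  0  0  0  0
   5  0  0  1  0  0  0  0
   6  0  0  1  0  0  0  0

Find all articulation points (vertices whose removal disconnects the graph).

An articulation point is a vertex whose removal disconnects the graph.
Articulation points: [0, 2, 3]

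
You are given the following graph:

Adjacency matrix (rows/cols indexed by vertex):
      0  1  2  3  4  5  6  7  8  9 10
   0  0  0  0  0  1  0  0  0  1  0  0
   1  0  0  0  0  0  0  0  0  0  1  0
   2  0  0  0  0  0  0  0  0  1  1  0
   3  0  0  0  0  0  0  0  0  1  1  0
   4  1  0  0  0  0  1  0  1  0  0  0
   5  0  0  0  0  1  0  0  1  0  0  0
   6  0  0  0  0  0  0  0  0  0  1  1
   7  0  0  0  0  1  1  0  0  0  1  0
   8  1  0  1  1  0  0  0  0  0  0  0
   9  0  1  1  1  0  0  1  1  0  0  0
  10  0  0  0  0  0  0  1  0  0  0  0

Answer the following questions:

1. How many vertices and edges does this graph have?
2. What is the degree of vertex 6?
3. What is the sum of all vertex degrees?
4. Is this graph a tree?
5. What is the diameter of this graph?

Count: 11 vertices, 13 edges.
Vertex 6 has neighbors [9, 10], degree = 2.
Handshaking lemma: 2 * 13 = 26.
A tree on 11 vertices has 10 edges. This graph has 13 edges (3 extra). Not a tree.
Diameter (longest shortest path) = 5.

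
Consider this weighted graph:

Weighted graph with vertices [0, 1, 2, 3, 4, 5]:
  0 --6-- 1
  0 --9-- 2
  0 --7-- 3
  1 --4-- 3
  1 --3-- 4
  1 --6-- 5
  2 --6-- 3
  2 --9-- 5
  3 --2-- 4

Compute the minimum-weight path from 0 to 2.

Using Dijkstra's algorithm from vertex 0:
Shortest path: 0 -> 2
Total weight: 9 = 9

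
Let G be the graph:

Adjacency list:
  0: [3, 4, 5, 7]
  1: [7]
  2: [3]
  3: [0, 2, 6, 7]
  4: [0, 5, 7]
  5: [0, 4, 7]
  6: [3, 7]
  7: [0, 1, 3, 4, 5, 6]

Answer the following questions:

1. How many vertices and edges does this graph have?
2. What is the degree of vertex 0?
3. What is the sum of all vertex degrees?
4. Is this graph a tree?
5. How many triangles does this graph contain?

Count: 8 vertices, 12 edges.
Vertex 0 has neighbors [3, 4, 5, 7], degree = 4.
Handshaking lemma: 2 * 12 = 24.
A tree on 8 vertices has 7 edges. This graph has 12 edges (5 extra). Not a tree.
Number of triangles = 6.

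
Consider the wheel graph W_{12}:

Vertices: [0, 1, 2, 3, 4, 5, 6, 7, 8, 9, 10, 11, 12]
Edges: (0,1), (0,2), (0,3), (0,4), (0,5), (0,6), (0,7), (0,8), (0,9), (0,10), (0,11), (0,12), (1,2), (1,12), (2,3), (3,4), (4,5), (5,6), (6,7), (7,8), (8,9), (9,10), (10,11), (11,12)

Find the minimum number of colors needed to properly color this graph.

W_{12} = C_{12} plus a hub adjacent to every cycle vertex.
The outer cycle needs 2 colors (even cycle); the hub is adjacent to all of them so needs a fresh color.
Chromatic number = 2 + 1 = 3.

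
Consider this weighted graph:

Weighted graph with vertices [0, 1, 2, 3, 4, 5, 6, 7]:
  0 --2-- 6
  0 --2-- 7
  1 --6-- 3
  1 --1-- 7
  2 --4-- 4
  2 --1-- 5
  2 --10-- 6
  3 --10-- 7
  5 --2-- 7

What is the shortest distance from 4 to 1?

Using Dijkstra's algorithm from vertex 4:
Shortest path: 4 -> 2 -> 5 -> 7 -> 1
Total weight: 4 + 1 + 2 + 1 = 8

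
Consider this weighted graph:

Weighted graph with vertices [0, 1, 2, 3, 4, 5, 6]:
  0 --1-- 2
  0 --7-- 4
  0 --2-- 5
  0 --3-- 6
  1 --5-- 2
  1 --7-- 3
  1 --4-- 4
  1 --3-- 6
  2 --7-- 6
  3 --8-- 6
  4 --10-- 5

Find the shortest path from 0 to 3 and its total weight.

Using Dijkstra's algorithm from vertex 0:
Shortest path: 0 -> 6 -> 3
Total weight: 3 + 8 = 11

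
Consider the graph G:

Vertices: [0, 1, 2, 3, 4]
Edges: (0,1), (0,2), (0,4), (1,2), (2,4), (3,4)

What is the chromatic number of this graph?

The graph has a maximum clique of size 3 (lower bound on chromatic number).
A valid 3-coloring: {0: 0, 1: 2, 2: 1, 3: 0, 4: 2}.
Chromatic number = 3.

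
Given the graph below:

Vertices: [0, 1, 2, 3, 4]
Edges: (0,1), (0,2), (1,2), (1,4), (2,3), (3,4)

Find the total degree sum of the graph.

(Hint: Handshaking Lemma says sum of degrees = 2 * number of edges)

Count edges: 6 edges.
By Handshaking Lemma: sum of degrees = 2 * 6 = 12.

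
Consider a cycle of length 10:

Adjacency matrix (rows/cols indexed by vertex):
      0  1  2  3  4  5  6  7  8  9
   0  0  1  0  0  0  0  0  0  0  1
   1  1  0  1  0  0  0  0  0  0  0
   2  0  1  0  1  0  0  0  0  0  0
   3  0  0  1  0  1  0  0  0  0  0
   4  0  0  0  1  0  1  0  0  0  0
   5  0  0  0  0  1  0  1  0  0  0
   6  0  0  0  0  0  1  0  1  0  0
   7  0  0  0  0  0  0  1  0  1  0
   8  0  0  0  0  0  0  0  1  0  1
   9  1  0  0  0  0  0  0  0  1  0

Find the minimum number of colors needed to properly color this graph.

This is an even cycle (C_10). Even cycles are bipartite.
Chromatic number = 2.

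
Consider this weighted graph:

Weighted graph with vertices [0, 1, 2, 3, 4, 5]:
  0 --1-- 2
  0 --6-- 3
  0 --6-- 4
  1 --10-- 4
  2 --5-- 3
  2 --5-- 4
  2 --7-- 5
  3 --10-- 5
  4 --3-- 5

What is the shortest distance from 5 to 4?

Using Dijkstra's algorithm from vertex 5:
Shortest path: 5 -> 4
Total weight: 3 = 3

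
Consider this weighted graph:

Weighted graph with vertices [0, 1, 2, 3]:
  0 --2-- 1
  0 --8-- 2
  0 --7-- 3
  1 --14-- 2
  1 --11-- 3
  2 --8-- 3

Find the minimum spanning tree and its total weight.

Applying Kruskal's algorithm (sort edges by weight, add if no cycle):
  Add (0,1) w=2
  Add (0,3) w=7
  Add (0,2) w=8
  Skip (2,3) w=8 (creates cycle)
  Skip (1,3) w=11 (creates cycle)
  Skip (1,2) w=14 (creates cycle)
MST weight = 17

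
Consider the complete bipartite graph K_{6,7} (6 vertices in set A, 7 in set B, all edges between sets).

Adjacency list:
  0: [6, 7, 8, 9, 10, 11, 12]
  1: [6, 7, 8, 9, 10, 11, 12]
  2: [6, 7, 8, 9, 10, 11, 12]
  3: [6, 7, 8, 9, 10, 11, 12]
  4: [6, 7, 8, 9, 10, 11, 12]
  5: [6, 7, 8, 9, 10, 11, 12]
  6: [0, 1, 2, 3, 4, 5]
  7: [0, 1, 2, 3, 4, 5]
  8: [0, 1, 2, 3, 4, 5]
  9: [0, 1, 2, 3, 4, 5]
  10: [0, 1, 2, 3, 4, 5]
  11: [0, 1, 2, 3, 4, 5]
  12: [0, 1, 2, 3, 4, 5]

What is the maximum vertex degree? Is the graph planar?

Set-A vertices have degree 7; set-B vertices have degree 6. Maximum degree = max(6,7) = 7.
K_{6,7} contains K_{3,3} as a subgraph (since both sides have >= 3 vertices); by Kuratowski's theorem it is not planar.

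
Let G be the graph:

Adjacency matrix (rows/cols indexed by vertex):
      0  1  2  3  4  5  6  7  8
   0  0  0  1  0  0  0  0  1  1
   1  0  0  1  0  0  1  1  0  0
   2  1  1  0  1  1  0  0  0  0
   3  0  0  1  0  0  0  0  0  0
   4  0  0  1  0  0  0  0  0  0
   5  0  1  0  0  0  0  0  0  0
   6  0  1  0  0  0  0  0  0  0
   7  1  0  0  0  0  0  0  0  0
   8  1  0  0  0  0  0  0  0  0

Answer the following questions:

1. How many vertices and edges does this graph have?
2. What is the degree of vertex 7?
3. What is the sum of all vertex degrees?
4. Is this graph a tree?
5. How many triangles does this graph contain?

Count: 9 vertices, 8 edges.
Vertex 7 has neighbors [0], degree = 1.
Handshaking lemma: 2 * 8 = 16.
A graph is a tree iff it is connected and has exactly n-1 edges. This graph is connected (all 9 vertices in one component) and has 9-1 = 8 edges. It is a tree.
Number of triangles = 0.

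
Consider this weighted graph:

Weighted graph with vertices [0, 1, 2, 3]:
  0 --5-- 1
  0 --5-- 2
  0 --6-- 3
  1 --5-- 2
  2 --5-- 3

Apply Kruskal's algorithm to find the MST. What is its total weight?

Applying Kruskal's algorithm (sort edges by weight, add if no cycle):
  Add (0,2) w=5
  Add (0,1) w=5
  Skip (1,2) w=5 (creates cycle)
  Add (2,3) w=5
  Skip (0,3) w=6 (creates cycle)
MST weight = 15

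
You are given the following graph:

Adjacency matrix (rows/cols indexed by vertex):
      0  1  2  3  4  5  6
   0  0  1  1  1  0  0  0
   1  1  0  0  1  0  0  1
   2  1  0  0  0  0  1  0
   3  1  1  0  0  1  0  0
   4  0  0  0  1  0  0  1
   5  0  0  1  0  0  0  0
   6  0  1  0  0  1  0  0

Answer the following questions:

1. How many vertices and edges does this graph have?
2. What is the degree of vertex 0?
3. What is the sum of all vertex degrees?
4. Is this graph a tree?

Count: 7 vertices, 8 edges.
Vertex 0 has neighbors [1, 2, 3], degree = 3.
Handshaking lemma: 2 * 8 = 16.
A tree on 7 vertices has 6 edges. This graph has 8 edges (2 extra). Not a tree.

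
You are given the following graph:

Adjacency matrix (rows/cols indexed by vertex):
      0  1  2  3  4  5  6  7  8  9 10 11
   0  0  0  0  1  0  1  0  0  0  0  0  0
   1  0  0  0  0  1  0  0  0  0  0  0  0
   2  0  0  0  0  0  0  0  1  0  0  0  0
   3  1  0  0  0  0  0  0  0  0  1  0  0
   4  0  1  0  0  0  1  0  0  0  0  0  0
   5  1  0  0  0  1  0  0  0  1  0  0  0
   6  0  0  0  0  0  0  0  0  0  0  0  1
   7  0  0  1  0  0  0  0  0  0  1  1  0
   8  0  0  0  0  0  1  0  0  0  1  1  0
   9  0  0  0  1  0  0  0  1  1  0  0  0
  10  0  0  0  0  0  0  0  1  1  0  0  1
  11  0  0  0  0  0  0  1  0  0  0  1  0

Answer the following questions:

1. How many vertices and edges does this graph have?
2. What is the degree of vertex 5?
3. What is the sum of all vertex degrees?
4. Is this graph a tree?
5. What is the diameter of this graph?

Count: 12 vertices, 13 edges.
Vertex 5 has neighbors [0, 4, 8], degree = 3.
Handshaking lemma: 2 * 13 = 26.
A tree on 12 vertices has 11 edges. This graph has 13 edges (2 extra). Not a tree.
Diameter (longest shortest path) = 6.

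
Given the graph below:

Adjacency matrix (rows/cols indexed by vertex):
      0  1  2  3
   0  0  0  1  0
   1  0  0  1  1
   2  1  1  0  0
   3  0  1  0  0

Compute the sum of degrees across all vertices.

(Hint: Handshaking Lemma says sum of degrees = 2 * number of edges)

Count edges: 3 edges.
By Handshaking Lemma: sum of degrees = 2 * 3 = 6.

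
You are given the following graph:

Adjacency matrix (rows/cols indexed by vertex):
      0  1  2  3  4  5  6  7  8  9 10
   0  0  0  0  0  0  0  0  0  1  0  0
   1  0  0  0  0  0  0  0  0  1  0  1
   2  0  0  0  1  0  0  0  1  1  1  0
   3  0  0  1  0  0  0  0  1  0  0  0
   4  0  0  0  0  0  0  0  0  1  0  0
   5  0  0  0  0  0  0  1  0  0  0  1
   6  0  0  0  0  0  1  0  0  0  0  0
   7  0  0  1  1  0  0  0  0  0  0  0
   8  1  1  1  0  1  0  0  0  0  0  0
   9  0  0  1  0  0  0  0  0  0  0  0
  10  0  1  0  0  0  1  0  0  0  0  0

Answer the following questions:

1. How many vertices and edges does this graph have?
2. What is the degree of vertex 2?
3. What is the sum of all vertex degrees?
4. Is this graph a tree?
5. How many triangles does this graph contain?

Count: 11 vertices, 11 edges.
Vertex 2 has neighbors [3, 7, 8, 9], degree = 4.
Handshaking lemma: 2 * 11 = 22.
A tree on 11 vertices has 10 edges. This graph has 11 edges (1 extra). Not a tree.
Number of triangles = 1.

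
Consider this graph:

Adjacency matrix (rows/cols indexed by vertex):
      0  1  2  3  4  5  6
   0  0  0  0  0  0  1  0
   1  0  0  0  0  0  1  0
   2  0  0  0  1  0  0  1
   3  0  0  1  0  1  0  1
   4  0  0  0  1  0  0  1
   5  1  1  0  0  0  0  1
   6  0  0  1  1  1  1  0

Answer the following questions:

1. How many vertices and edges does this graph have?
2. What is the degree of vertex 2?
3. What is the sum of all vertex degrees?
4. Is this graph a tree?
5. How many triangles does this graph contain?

Count: 7 vertices, 8 edges.
Vertex 2 has neighbors [3, 6], degree = 2.
Handshaking lemma: 2 * 8 = 16.
A tree on 7 vertices has 6 edges. This graph has 8 edges (2 extra). Not a tree.
Number of triangles = 2.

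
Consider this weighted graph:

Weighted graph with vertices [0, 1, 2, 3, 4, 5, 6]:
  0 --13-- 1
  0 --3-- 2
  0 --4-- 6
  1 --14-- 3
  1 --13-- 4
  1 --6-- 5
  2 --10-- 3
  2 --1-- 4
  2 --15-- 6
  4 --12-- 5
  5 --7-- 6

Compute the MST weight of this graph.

Applying Kruskal's algorithm (sort edges by weight, add if no cycle):
  Add (2,4) w=1
  Add (0,2) w=3
  Add (0,6) w=4
  Add (1,5) w=6
  Add (5,6) w=7
  Add (2,3) w=10
  Skip (4,5) w=12 (creates cycle)
  Skip (0,1) w=13 (creates cycle)
  Skip (1,4) w=13 (creates cycle)
  Skip (1,3) w=14 (creates cycle)
  Skip (2,6) w=15 (creates cycle)
MST weight = 31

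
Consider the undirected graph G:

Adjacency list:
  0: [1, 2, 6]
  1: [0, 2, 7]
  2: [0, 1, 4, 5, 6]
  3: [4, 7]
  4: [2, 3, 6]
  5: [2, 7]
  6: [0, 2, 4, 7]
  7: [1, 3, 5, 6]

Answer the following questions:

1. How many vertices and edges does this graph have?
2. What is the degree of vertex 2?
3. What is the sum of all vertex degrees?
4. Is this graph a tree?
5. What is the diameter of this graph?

Count: 8 vertices, 13 edges.
Vertex 2 has neighbors [0, 1, 4, 5, 6], degree = 5.
Handshaking lemma: 2 * 13 = 26.
A tree on 8 vertices has 7 edges. This graph has 13 edges (6 extra). Not a tree.
Diameter (longest shortest path) = 3.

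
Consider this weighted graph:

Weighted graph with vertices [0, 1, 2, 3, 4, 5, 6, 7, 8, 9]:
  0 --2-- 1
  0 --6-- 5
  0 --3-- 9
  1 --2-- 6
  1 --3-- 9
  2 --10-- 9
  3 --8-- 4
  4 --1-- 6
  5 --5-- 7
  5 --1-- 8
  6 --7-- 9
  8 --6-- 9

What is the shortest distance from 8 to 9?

Using Dijkstra's algorithm from vertex 8:
Shortest path: 8 -> 9
Total weight: 6 = 6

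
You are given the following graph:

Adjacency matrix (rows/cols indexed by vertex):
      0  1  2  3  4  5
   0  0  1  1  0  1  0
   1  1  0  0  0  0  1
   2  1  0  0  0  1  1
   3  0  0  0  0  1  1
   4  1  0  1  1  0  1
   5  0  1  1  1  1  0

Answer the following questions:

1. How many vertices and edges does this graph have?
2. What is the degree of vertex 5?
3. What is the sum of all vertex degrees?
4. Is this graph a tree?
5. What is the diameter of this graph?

Count: 6 vertices, 9 edges.
Vertex 5 has neighbors [1, 2, 3, 4], degree = 4.
Handshaking lemma: 2 * 9 = 18.
A tree on 6 vertices has 5 edges. This graph has 9 edges (4 extra). Not a tree.
Diameter (longest shortest path) = 2.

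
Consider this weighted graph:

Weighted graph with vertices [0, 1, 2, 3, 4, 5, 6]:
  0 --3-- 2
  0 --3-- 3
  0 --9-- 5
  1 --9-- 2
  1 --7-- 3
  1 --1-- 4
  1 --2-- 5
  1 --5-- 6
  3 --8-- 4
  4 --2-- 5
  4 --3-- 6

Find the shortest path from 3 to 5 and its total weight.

Using Dijkstra's algorithm from vertex 3:
Shortest path: 3 -> 1 -> 5
Total weight: 7 + 2 = 9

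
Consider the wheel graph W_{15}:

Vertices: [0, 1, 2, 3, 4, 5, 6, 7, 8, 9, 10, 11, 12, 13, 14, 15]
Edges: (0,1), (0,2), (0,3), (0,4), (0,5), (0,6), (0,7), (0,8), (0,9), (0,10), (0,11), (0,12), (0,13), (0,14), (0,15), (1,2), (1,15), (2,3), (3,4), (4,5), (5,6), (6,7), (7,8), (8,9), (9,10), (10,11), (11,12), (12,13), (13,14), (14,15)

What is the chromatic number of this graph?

W_{15} = C_{15} plus a hub adjacent to every cycle vertex.
The outer cycle needs 3 colors (odd cycle); the hub is adjacent to all of them so needs a fresh color.
Chromatic number = 3 + 1 = 4.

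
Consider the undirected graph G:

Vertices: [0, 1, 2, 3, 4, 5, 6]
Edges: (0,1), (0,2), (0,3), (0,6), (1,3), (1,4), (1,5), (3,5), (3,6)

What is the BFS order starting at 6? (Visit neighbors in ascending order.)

BFS from vertex 6 (neighbors processed in ascending order):
Visit order: 6, 0, 3, 1, 2, 5, 4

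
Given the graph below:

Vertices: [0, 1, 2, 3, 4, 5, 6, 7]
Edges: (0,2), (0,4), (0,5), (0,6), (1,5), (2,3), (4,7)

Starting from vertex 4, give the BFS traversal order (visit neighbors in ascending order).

BFS from vertex 4 (neighbors processed in ascending order):
Visit order: 4, 0, 7, 2, 5, 6, 3, 1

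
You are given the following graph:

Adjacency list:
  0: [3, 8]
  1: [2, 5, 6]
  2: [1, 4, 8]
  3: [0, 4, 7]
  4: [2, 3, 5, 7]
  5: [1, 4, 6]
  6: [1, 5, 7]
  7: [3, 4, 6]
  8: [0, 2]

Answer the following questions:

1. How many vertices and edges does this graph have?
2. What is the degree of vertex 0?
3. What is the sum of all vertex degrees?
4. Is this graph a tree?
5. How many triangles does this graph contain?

Count: 9 vertices, 13 edges.
Vertex 0 has neighbors [3, 8], degree = 2.
Handshaking lemma: 2 * 13 = 26.
A tree on 9 vertices has 8 edges. This graph has 13 edges (5 extra). Not a tree.
Number of triangles = 2.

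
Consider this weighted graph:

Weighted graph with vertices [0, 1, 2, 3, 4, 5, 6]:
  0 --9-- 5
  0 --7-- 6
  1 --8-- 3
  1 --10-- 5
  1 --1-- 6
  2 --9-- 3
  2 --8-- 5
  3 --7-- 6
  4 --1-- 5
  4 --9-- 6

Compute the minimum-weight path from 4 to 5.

Using Dijkstra's algorithm from vertex 4:
Shortest path: 4 -> 5
Total weight: 1 = 1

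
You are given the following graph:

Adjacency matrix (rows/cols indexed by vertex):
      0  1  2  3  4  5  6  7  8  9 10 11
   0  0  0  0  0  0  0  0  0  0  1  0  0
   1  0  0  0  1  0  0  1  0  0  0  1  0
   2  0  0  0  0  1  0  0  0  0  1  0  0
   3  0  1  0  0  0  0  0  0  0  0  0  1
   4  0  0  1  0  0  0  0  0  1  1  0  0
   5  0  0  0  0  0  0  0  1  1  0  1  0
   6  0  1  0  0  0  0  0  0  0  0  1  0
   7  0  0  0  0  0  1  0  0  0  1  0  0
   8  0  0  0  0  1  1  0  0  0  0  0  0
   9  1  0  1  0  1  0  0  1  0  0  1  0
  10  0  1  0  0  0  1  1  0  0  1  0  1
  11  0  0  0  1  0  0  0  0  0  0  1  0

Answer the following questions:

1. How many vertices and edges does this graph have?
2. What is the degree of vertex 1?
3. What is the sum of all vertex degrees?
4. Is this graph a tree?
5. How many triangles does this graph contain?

Count: 12 vertices, 16 edges.
Vertex 1 has neighbors [3, 6, 10], degree = 3.
Handshaking lemma: 2 * 16 = 32.
A tree on 12 vertices has 11 edges. This graph has 16 edges (5 extra). Not a tree.
Number of triangles = 2.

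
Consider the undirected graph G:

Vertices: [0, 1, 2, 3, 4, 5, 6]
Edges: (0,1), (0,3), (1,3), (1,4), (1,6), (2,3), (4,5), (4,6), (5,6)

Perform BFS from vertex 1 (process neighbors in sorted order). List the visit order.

BFS from vertex 1 (neighbors processed in ascending order):
Visit order: 1, 0, 3, 4, 6, 2, 5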